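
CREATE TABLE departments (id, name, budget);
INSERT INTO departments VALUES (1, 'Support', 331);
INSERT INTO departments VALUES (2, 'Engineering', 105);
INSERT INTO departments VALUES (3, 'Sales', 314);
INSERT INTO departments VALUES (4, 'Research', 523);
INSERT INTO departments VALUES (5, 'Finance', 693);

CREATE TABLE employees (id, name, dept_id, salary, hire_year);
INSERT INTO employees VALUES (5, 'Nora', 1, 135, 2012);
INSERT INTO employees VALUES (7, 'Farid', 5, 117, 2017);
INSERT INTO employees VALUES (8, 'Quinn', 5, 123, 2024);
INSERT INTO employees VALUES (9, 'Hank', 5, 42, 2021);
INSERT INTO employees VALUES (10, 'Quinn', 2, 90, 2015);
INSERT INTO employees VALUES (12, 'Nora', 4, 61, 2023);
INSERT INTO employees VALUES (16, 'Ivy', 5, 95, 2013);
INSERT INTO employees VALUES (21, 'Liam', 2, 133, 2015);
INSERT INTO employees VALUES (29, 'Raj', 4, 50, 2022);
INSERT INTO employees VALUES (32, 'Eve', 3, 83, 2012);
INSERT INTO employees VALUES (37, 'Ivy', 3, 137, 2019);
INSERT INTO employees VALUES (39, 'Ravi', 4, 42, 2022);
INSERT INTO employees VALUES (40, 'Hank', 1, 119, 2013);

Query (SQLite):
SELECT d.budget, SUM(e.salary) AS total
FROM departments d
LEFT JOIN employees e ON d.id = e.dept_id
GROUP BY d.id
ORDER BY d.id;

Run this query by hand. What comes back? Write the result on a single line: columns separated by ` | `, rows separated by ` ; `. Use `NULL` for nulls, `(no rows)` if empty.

LEFT JOIN keeps every departments row; unmatched ones get NULL for employees columns.
Group by departments.id and compute SUM(e.salary). SUM over an all-NULL group is NULL.
  1: ids {5, 40} → SUM(e.salary)=254
  2: ids {10, 21} → SUM(e.salary)=223
  3: ids {32, 37} → SUM(e.salary)=220
  4: ids {12, 29, 39} → SUM(e.salary)=153
  5: ids {7, 8, 9, 16} → SUM(e.salary)=377

331 | 254 ; 105 | 223 ; 314 | 220 ; 523 | 153 ; 693 | 377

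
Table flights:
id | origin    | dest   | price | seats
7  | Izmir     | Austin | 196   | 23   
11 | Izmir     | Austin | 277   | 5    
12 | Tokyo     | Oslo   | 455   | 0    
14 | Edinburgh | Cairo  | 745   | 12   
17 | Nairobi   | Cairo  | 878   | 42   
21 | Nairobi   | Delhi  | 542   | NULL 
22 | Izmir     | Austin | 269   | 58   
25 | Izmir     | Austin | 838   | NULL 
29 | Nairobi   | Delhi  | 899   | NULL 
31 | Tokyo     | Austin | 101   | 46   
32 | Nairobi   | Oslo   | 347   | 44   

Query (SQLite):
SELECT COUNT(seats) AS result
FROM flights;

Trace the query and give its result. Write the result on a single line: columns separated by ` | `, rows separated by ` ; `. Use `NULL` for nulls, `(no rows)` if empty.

All seats values: [23, 5, 0, 12, 42, NULL, 58, NULL, NULL, 46, 44].
COUNT(seats) counts non-NULL values → 8.

8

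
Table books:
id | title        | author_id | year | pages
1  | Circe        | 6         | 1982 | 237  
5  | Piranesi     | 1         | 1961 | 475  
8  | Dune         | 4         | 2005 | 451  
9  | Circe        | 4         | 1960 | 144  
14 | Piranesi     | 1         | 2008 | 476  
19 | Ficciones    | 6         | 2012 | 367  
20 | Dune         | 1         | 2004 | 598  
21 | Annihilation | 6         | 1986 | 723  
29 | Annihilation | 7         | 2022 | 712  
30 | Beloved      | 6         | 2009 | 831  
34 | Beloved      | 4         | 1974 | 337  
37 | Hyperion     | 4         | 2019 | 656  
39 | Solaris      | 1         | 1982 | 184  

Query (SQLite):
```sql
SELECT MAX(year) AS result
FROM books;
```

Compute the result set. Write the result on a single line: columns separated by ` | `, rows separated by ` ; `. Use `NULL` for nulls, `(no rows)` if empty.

2022

All year values: [1982, 1961, 2005, 1960, 2008, 2012, 2004, 1986, 2022, 2009, 1974, 2019, 1982].
MAX of non-NULL values = 2022.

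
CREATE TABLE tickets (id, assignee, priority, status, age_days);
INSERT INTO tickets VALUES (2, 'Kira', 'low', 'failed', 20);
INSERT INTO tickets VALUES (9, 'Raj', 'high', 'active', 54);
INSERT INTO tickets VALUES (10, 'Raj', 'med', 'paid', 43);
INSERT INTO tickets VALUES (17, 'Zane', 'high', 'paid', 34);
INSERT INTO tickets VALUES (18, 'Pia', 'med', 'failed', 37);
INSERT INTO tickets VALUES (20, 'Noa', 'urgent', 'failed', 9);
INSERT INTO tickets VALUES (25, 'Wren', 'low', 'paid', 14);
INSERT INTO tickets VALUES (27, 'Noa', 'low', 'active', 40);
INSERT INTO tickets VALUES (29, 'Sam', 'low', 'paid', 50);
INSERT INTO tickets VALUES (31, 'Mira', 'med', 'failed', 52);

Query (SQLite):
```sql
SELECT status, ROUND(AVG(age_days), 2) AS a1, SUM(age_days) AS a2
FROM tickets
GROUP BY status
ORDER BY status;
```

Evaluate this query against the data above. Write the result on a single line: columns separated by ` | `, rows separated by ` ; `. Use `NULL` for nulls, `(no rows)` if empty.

active | 47 | 94 ; failed | 29.5 | 118 ; paid | 35.25 | 141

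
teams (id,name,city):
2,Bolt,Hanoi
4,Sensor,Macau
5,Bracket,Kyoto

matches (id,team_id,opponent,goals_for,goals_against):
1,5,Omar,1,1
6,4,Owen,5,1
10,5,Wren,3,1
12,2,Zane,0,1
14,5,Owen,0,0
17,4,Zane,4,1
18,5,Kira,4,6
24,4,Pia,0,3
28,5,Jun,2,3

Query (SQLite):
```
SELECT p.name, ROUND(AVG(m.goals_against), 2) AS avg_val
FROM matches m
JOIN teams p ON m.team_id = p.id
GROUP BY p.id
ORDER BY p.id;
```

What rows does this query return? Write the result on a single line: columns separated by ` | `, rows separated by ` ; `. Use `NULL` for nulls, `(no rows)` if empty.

Join each matches row to its teams via team_id.
Group joined rows by teams.id; compute ROUND(AVG(m.goals_against), 2) per group.
  2: ids {12} → ROUND(AVG(m.goals_against), 2)=1
  4: ids {6, 17, 24} → ROUND(AVG(m.goals_against), 2)=1.67
  5: ids {1, 10, 14, 18, 28} → ROUND(AVG(m.goals_against), 2)=2.2

Bolt | 1 ; Sensor | 1.67 ; Bracket | 2.2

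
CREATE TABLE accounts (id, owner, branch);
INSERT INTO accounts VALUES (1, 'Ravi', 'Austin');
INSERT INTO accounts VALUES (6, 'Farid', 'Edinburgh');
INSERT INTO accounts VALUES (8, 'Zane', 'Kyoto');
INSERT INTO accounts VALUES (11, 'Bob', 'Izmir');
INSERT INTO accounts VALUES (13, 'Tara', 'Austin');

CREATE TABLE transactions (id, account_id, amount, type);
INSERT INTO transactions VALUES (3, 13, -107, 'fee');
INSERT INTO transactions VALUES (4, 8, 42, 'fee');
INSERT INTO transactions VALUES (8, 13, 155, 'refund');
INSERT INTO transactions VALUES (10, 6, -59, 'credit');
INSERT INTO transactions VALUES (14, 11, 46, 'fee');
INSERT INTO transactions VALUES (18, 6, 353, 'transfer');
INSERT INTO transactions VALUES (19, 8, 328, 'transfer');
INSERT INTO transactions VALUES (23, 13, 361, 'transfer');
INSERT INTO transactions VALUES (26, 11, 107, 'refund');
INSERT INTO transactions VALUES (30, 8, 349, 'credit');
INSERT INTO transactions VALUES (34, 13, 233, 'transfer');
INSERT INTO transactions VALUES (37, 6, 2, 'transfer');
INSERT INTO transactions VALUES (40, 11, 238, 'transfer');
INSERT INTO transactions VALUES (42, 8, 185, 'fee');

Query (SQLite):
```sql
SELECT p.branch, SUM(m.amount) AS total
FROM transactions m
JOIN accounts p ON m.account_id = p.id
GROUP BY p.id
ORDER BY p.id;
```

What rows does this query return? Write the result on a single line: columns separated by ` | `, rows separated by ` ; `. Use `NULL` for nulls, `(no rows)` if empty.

Edinburgh | 296 ; Kyoto | 904 ; Izmir | 391 ; Austin | 642

Join each transactions row to its accounts via account_id.
Group joined rows by accounts.id; compute SUM(m.amount) per group.
  6: ids {10, 18, 37} → SUM(m.amount)=296
  8: ids {4, 19, 30, 42} → SUM(m.amount)=904
  11: ids {14, 26, 40} → SUM(m.amount)=391
  13: ids {3, 8, 23, 34} → SUM(m.amount)=642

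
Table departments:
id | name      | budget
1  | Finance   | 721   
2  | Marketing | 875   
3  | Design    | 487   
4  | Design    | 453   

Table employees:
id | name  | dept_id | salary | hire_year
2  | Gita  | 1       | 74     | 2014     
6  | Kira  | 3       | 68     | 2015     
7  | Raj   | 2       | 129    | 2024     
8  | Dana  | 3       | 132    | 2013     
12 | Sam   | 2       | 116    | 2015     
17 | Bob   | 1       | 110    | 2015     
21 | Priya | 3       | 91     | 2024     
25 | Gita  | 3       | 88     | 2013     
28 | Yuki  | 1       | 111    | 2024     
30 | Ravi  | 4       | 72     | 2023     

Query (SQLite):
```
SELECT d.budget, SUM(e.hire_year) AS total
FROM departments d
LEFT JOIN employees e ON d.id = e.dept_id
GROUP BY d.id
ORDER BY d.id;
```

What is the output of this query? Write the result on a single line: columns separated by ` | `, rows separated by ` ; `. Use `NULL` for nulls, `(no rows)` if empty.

LEFT JOIN keeps every departments row; unmatched ones get NULL for employees columns.
Group by departments.id and compute SUM(e.hire_year). SUM over an all-NULL group is NULL.
  1: ids {2, 17, 28} → SUM(e.hire_year)=6053
  2: ids {7, 12} → SUM(e.hire_year)=4039
  3: ids {6, 8, 21, 25} → SUM(e.hire_year)=8065
  4: ids {30} → SUM(e.hire_year)=2023

721 | 6053 ; 875 | 4039 ; 487 | 8065 ; 453 | 2023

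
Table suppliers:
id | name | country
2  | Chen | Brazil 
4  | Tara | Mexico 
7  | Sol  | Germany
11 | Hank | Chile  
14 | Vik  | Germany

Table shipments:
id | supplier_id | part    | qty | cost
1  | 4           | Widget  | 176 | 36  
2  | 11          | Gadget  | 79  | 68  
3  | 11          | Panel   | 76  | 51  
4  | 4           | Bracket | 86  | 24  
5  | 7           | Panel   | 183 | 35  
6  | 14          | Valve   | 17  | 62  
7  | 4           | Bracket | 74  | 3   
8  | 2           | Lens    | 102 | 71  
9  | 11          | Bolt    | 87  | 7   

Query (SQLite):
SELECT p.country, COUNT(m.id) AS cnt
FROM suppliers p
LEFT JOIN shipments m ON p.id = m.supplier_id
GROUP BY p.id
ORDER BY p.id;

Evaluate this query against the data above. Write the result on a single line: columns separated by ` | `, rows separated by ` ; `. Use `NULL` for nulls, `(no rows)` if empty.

Brazil | 1 ; Mexico | 3 ; Germany | 1 ; Chile | 3 ; Germany | 1

LEFT JOIN keeps every suppliers row; unmatched ones get NULL for shipments columns.
Group by suppliers.id and compute COUNT(m.id). COUNT(col) of an all-NULL group is 0.
  2: ids {8} → COUNT(m.id)=1
  4: ids {1, 4, 7} → COUNT(m.id)=3
  7: ids {5} → COUNT(m.id)=1
  11: ids {2, 3, 9} → COUNT(m.id)=3
  14: ids {6} → COUNT(m.id)=1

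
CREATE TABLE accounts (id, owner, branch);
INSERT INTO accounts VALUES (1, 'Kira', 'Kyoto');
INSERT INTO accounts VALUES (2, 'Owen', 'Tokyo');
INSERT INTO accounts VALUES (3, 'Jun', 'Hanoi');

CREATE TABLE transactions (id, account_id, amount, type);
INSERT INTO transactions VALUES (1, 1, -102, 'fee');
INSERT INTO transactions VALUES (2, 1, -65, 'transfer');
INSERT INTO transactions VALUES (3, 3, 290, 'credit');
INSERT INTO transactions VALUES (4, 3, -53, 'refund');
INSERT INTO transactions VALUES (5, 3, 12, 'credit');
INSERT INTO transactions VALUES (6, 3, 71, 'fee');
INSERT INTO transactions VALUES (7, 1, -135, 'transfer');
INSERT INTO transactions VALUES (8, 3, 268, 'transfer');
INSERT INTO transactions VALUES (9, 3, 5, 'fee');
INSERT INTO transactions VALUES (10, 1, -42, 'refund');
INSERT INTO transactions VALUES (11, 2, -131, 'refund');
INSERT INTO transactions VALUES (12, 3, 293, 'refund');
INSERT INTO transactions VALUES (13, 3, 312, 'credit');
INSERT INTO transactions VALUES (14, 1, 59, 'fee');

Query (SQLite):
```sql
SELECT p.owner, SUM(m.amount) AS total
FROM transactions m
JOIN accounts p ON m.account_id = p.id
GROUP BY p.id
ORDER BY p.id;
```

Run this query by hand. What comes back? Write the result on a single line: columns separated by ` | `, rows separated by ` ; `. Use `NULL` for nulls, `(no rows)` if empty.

Kira | -285 ; Owen | -131 ; Jun | 1198

Join each transactions row to its accounts via account_id.
Group joined rows by accounts.id; compute SUM(m.amount) per group.
  1: ids {1, 2, 7, 10, 14} → SUM(m.amount)=-285
  2: ids {11} → SUM(m.amount)=-131
  3: ids {3, 4, 5, 6, 8, 9, 12, 13} → SUM(m.amount)=1198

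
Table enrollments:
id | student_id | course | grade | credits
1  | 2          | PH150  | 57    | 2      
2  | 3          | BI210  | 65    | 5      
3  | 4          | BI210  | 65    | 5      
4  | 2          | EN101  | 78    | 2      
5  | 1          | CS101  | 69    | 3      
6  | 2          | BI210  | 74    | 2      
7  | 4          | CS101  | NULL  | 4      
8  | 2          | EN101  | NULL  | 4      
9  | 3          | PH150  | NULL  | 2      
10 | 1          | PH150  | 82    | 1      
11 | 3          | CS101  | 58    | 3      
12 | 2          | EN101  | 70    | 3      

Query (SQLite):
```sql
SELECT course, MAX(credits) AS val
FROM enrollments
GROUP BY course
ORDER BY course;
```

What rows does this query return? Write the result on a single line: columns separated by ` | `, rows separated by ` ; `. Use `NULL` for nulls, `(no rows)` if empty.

BI210 | 5 ; CS101 | 4 ; EN101 | 4 ; PH150 | 2

Partition enrollments by course; compute MAX(credits) within each group.
  BI210: ids {2, 3, 6} → MAX(credits)=5
  CS101: ids {5, 7, 11} → MAX(credits)=4
  EN101: ids {4, 8, 12} → MAX(credits)=4
  PH150: ids {1, 9, 10} → MAX(credits)=2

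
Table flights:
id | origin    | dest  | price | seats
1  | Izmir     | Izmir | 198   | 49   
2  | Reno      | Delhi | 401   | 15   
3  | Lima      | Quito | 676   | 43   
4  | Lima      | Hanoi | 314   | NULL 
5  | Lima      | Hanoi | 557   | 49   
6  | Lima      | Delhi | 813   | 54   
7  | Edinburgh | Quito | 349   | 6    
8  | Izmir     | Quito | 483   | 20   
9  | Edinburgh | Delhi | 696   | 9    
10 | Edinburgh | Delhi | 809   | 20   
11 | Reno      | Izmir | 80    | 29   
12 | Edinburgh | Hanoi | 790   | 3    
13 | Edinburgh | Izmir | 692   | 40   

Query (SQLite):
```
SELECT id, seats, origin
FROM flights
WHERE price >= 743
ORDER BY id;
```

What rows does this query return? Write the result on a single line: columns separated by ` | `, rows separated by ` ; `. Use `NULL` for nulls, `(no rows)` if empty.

6 | 54 | Lima ; 10 | 20 | Edinburgh ; 12 | 3 | Edinburgh

price >= 743: ids {6, 10, 12}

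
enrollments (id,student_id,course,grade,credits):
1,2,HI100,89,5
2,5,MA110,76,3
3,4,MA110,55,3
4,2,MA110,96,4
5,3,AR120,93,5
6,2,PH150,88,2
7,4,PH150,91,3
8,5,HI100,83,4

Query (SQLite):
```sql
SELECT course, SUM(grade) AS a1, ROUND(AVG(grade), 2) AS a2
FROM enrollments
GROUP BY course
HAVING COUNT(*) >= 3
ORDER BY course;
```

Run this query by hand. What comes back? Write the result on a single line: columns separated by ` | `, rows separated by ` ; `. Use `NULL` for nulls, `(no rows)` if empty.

MA110 | 227 | 75.67

Group enrollments by course.
Per group compute: SUM(grade), ROUND(AVG(grade), 2).
HAVING: drop groups with fewer than 3 rows.
  AR120: ids {5} → SUM(grade)=93, ROUND(AVG(grade), 2)=93
  HI100: ids {1, 8} → SUM(grade)=172, ROUND(AVG(grade), 2)=86
  MA110: ids {2, 3, 4} → SUM(grade)=227, ROUND(AVG(grade), 2)=75.67
  PH150: ids {6, 7} → SUM(grade)=179, ROUND(AVG(grade), 2)=89.5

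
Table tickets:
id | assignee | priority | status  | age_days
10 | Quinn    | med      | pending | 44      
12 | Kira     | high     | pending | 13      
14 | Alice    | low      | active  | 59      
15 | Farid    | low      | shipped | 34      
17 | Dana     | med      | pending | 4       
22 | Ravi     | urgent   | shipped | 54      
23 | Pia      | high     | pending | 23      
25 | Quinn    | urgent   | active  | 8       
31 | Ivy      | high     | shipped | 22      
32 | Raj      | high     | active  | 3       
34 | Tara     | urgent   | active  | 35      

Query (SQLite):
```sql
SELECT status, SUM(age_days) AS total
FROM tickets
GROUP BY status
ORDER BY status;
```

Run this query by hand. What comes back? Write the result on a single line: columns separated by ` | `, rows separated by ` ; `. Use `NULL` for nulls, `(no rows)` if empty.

active | 105 ; pending | 84 ; shipped | 110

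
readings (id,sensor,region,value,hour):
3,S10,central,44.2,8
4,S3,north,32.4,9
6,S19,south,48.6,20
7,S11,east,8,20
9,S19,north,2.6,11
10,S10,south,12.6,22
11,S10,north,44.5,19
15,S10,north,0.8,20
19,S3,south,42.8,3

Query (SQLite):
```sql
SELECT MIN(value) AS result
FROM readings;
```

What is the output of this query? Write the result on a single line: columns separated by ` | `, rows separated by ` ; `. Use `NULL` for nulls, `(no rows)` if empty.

All value values: [44.2, 32.4, 48.6, 8, 2.6, 12.6, 44.5, 0.8, 42.8].
MIN of non-NULL values = 0.8.

0.8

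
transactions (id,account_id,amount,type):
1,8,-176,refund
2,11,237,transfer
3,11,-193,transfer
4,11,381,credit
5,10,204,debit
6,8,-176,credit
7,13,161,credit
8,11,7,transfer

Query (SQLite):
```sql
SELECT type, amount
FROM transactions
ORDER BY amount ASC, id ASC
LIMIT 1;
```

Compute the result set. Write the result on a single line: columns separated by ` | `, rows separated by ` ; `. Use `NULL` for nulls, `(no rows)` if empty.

transfer | -193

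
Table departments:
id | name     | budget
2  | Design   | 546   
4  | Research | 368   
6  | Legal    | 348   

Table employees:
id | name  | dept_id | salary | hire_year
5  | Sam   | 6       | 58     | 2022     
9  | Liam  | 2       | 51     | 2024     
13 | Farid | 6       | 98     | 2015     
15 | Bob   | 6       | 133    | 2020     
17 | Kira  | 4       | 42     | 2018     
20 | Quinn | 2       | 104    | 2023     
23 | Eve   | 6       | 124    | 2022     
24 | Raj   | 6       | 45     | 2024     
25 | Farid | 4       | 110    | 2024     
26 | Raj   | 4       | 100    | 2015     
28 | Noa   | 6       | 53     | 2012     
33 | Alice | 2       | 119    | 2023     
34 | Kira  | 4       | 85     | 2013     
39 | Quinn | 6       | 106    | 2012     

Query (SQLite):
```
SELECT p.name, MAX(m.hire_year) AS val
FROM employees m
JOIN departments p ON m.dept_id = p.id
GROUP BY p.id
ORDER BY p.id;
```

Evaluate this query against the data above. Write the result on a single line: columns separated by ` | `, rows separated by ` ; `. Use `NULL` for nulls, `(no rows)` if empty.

Join each employees row to its departments via dept_id.
Group joined rows by departments.id; compute MAX(m.hire_year) per group.
  2: ids {9, 20, 33} → MAX(m.hire_year)=2024
  4: ids {17, 25, 26, 34} → MAX(m.hire_year)=2024
  6: ids {5, 13, 15, 23, 24, 28, 39} → MAX(m.hire_year)=2024

Design | 2024 ; Research | 2024 ; Legal | 2024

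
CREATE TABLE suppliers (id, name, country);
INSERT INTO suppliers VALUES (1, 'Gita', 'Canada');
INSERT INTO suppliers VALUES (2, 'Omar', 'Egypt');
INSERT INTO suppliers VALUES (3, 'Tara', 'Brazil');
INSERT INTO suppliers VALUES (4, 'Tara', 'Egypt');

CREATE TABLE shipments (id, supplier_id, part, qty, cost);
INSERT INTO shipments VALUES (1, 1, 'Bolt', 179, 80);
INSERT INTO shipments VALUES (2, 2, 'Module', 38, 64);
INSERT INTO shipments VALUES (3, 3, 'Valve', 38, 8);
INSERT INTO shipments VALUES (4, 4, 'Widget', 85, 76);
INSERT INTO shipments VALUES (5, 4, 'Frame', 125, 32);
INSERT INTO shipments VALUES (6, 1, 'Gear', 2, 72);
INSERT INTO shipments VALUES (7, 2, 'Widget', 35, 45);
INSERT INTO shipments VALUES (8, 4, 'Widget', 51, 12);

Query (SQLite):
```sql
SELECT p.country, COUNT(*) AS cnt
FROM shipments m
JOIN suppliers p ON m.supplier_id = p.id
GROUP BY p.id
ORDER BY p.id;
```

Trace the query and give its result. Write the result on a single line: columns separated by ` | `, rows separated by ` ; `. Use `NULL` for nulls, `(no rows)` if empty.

Canada | 2 ; Egypt | 2 ; Brazil | 1 ; Egypt | 3

Join each shipments row to its suppliers via supplier_id.
Group joined rows by suppliers.id; compute COUNT(*) per group.
  1: ids {1, 6} → COUNT(*)=2
  2: ids {2, 7} → COUNT(*)=2
  3: ids {3} → COUNT(*)=1
  4: ids {4, 5, 8} → COUNT(*)=3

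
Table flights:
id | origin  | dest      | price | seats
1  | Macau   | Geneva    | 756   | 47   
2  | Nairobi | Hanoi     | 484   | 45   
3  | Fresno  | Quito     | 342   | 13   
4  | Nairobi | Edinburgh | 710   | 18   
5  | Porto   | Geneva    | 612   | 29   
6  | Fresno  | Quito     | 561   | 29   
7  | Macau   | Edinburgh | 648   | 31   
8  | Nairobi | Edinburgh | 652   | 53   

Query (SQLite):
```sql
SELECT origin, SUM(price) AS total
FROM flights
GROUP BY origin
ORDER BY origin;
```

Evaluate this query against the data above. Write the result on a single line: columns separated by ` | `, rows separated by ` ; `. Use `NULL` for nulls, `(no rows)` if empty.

Partition flights by origin; compute SUM(price) within each group.
  Fresno: ids {3, 6} → SUM(price)=903
  Macau: ids {1, 7} → SUM(price)=1404
  Nairobi: ids {2, 4, 8} → SUM(price)=1846
  Porto: ids {5} → SUM(price)=612

Fresno | 903 ; Macau | 1404 ; Nairobi | 1846 ; Porto | 612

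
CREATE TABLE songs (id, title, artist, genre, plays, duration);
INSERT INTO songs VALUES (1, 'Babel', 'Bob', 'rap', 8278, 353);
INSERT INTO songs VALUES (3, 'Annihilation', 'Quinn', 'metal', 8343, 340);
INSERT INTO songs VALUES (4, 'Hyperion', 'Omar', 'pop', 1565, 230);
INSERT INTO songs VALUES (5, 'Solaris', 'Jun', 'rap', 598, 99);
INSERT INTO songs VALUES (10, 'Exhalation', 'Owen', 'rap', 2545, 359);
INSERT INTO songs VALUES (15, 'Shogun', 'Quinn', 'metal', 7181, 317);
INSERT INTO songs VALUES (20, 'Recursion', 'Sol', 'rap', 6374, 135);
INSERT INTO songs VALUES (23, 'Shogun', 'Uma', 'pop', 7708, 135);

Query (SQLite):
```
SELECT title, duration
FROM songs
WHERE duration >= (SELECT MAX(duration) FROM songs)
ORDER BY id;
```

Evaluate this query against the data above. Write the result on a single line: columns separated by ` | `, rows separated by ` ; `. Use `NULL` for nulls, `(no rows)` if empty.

Scalar subquery: MAX(duration) over all songs rows = 359.
Keep rows where duration >= that value.

Exhalation | 359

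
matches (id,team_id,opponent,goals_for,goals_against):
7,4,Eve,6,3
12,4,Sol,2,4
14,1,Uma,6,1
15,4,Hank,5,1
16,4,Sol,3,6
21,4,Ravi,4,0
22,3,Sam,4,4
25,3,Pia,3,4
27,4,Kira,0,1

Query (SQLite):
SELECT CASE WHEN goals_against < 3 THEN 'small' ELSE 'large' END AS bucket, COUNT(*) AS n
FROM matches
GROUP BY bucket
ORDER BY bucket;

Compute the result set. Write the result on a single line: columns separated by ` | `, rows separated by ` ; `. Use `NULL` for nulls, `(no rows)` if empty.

Bucket rows by goals_against < 3 → 'small' else 'large'; count each bucket.

large | 5 ; small | 4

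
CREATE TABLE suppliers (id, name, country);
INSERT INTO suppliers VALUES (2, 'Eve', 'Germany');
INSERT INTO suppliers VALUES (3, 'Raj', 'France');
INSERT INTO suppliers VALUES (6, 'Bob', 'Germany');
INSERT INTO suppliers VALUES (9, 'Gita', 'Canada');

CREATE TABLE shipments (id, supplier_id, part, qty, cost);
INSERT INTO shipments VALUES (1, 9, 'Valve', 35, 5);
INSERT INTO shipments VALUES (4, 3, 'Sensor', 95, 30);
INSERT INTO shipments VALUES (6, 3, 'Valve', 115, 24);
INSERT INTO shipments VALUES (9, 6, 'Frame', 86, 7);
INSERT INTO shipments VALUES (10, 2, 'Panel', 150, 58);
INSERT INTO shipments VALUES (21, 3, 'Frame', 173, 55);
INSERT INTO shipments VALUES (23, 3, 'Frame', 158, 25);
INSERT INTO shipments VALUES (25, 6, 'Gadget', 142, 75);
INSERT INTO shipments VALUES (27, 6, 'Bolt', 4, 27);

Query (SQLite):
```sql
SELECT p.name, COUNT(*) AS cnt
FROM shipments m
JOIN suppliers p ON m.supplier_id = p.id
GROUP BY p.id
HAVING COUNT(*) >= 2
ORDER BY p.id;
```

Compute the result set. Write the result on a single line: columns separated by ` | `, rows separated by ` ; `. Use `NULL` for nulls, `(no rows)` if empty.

Join each shipments row to its suppliers via supplier_id.
Group joined rows by suppliers.id; compute COUNT(*) per group.
HAVING: keep groups with count ≥ 2.
  2: ids {10} → COUNT(*)=1
  3: ids {4, 6, 21, 23} → COUNT(*)=4
  6: ids {9, 25, 27} → COUNT(*)=3
  9: ids {1} → COUNT(*)=1

Raj | 4 ; Bob | 3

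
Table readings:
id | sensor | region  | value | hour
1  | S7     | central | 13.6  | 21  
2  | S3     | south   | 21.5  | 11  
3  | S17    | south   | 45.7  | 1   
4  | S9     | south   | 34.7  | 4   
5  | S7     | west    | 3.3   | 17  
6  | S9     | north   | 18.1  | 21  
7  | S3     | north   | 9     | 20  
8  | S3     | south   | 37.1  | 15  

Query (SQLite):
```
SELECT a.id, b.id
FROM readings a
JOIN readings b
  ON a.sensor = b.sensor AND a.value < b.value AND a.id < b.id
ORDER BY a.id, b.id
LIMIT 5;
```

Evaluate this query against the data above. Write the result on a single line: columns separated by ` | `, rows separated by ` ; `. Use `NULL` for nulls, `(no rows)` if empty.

Pairs (a,b) with same sensor, a.value < b.value, a.id < b.id.
sensor groups: S17:{3} S3:{2,7,8} S7:{1,5} S9:{4,6}
Ordered by (a.id, b.id); first 5.

2 | 8 ; 7 | 8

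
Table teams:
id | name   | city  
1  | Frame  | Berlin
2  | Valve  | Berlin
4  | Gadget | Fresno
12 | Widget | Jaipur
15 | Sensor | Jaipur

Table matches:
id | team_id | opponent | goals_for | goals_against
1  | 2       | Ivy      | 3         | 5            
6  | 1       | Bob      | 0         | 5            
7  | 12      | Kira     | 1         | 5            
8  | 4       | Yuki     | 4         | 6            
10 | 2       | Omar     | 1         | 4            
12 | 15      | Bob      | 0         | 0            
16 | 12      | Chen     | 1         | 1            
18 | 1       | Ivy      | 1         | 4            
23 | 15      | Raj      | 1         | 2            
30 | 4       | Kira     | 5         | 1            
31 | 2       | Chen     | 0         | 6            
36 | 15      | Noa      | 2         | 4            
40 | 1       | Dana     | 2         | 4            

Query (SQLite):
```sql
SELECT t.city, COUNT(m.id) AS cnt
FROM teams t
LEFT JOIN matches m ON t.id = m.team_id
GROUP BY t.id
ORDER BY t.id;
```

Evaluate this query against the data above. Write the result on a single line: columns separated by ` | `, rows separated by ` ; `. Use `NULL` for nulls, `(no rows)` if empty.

LEFT JOIN keeps every teams row; unmatched ones get NULL for matches columns.
Group by teams.id and compute COUNT(m.id). COUNT(col) of an all-NULL group is 0.
  1: ids {6, 18, 40} → COUNT(m.id)=3
  2: ids {1, 10, 31} → COUNT(m.id)=3
  4: ids {8, 30} → COUNT(m.id)=2
  12: ids {7, 16} → COUNT(m.id)=2
  15: ids {12, 23, 36} → COUNT(m.id)=3

Berlin | 3 ; Berlin | 3 ; Fresno | 2 ; Jaipur | 2 ; Jaipur | 3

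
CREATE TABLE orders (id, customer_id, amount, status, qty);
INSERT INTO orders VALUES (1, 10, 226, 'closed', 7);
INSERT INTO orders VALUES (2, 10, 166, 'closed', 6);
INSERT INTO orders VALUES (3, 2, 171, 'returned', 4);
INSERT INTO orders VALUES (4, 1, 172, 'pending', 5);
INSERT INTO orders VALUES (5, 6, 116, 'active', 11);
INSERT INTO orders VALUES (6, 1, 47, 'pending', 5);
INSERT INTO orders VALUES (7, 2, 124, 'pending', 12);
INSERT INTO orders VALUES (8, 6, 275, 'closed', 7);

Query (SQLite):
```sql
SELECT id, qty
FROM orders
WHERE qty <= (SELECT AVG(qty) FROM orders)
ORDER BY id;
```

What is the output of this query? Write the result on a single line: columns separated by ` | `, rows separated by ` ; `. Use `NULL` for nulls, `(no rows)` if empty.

1 | 7 ; 2 | 6 ; 3 | 4 ; 4 | 5 ; 6 | 5 ; 8 | 7

Scalar subquery: AVG(qty) over all orders rows = 7.125.
Keep rows where qty <= that value.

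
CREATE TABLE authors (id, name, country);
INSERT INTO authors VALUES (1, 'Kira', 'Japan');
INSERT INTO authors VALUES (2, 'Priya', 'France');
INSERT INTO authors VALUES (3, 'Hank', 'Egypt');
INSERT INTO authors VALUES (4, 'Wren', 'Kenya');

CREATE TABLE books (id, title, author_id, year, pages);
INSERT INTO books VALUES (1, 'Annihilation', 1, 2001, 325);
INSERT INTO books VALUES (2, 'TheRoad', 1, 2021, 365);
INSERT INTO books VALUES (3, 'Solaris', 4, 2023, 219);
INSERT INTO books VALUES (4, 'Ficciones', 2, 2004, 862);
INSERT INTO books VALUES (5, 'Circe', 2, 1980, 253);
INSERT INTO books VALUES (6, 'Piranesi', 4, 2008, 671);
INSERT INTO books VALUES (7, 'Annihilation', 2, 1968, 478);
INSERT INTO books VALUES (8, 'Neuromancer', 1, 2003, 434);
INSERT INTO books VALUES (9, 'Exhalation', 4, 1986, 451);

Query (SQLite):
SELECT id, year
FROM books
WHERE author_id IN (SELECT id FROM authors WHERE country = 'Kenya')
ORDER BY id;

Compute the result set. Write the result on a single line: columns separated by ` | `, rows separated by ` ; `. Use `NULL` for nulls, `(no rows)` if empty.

3 | 2023 ; 6 | 2008 ; 9 | 1986

Inner query: authors.id where country = 'Kenya'.
Outer: keep books rows whose author_id is in that set.
Inner query → {4}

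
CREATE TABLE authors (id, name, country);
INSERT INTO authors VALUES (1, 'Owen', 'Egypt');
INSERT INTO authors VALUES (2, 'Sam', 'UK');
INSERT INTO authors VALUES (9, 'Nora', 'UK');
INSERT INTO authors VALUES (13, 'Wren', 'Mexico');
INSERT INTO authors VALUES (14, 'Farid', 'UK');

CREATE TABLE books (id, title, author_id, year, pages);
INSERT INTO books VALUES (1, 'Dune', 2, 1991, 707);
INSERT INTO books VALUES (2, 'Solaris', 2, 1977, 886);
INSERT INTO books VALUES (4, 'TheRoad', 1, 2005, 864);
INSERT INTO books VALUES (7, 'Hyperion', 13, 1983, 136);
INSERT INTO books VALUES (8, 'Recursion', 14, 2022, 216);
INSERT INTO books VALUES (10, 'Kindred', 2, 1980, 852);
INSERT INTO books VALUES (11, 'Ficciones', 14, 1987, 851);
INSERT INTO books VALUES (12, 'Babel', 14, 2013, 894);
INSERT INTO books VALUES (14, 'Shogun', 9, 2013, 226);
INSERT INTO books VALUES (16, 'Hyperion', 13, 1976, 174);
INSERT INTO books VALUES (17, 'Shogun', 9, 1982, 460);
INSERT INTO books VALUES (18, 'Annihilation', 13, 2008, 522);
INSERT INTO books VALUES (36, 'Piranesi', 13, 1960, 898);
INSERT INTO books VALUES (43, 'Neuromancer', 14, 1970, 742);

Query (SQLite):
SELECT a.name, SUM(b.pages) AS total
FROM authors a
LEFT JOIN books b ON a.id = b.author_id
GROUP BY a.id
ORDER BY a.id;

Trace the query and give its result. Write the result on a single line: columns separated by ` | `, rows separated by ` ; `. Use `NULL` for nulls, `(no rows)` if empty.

Owen | 864 ; Sam | 2445 ; Nora | 686 ; Wren | 1730 ; Farid | 2703

LEFT JOIN keeps every authors row; unmatched ones get NULL for books columns.
Group by authors.id and compute SUM(b.pages). SUM over an all-NULL group is NULL.
  1: ids {4} → SUM(b.pages)=864
  2: ids {1, 2, 10} → SUM(b.pages)=2445
  9: ids {14, 17} → SUM(b.pages)=686
  13: ids {7, 16, 18, 36} → SUM(b.pages)=1730
  14: ids {8, 11, 12, 43} → SUM(b.pages)=2703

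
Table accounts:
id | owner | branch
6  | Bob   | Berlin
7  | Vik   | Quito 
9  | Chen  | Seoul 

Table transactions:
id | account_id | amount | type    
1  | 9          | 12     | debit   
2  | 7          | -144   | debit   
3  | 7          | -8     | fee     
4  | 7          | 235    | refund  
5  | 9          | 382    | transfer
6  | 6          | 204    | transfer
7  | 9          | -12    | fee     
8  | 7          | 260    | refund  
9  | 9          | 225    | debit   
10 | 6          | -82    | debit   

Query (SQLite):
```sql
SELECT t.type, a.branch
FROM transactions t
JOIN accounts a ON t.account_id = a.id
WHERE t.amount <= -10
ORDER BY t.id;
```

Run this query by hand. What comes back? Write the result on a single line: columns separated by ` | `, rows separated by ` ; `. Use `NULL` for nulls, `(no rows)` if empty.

Each transactions row matches the accounts row where account_id = accounts.id.
Then keep rows with t.amount <= -10.

debit | Quito ; fee | Seoul ; debit | Berlin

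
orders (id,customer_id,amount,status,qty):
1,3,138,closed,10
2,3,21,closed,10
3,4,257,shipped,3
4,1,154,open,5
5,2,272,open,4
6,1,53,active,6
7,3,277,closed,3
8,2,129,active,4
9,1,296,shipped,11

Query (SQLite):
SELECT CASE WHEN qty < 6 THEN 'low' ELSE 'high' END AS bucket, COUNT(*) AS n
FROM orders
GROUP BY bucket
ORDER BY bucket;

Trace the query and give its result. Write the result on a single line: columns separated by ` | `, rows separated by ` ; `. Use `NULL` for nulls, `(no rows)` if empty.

Bucket rows by qty < 6 → 'low' else 'high'; count each bucket.

high | 4 ; low | 5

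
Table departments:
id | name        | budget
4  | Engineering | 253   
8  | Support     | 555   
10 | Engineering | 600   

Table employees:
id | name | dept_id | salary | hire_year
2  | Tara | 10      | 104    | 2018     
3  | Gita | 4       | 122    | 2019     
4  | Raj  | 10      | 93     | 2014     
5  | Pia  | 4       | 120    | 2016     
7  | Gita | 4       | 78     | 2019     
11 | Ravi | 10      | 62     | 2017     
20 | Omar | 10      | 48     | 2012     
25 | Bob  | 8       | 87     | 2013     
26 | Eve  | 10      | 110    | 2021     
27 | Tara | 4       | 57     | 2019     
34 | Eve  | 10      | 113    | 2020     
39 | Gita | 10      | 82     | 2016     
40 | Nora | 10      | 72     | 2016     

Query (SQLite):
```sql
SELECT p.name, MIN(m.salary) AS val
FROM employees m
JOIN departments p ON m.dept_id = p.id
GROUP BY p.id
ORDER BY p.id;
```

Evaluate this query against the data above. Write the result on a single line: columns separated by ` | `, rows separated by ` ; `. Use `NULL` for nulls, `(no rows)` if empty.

Join each employees row to its departments via dept_id.
Group joined rows by departments.id; compute MIN(m.salary) per group.
  4: ids {3, 5, 7, 27} → MIN(m.salary)=57
  8: ids {25} → MIN(m.salary)=87
  10: ids {2, 4, 11, 20, 26, 34, 39, 40} → MIN(m.salary)=48

Engineering | 57 ; Support | 87 ; Engineering | 48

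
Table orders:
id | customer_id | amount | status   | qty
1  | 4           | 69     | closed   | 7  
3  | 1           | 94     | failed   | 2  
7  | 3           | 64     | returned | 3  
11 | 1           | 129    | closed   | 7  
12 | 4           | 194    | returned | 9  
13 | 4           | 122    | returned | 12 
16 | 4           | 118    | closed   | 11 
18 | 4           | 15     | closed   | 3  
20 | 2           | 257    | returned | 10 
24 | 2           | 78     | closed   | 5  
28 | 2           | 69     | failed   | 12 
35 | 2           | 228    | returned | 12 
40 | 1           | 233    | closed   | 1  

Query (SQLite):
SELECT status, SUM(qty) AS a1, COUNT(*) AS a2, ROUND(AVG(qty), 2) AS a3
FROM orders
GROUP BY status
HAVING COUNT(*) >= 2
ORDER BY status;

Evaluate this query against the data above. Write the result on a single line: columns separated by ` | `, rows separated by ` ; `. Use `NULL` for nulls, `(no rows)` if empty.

Group orders by status.
Per group compute: SUM(qty), COUNT(*), ROUND(AVG(qty), 2).
HAVING: drop groups with fewer than 2 rows.
  closed: ids {1, 11, 16, 18, 24, 40} → SUM(qty)=34, COUNT(*)=6, ROUND(AVG(qty), 2)=5.67
  failed: ids {3, 28} → SUM(qty)=14, COUNT(*)=2, ROUND(AVG(qty), 2)=7
  returned: ids {7, 12, 13, 20, 35} → SUM(qty)=46, COUNT(*)=5, ROUND(AVG(qty), 2)=9.2

closed | 34 | 6 | 5.67 ; failed | 14 | 2 | 7 ; returned | 46 | 5 | 9.2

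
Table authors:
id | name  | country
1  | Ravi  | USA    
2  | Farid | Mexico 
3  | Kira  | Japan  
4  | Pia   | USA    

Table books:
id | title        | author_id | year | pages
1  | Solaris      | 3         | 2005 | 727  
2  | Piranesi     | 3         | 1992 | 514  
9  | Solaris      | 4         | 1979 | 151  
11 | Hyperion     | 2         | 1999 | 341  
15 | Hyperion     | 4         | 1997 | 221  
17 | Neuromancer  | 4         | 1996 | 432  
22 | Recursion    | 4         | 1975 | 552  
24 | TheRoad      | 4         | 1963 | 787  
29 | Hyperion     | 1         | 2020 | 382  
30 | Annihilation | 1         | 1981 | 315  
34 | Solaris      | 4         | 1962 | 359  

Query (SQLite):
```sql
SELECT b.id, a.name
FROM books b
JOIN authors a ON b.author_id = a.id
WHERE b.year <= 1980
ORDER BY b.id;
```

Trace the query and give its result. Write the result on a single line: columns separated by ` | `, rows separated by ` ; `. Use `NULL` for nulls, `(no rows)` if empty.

Each books row matches the authors row where author_id = authors.id.
Then keep rows with b.year <= 1980.

9 | Pia ; 22 | Pia ; 24 | Pia ; 34 | Pia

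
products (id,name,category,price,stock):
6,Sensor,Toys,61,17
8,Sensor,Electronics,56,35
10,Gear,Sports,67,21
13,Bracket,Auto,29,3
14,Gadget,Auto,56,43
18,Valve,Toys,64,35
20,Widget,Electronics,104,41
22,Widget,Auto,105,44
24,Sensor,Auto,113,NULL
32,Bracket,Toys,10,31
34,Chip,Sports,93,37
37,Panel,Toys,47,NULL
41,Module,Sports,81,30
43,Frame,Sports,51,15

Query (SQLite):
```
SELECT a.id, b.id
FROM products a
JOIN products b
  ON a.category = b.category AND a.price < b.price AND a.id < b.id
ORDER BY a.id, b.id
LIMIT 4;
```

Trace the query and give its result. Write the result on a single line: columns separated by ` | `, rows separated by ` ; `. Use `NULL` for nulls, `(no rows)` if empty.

6 | 18 ; 8 | 20 ; 10 | 34 ; 10 | 41

Pairs (a,b) with same category, a.price < b.price, a.id < b.id.
category groups: Auto:{13,14,22,24} Electronics:{8,20} Sports:{10,34,41,43} Toys:{6,18,32,37}
Ordered by (a.id, b.id); first 4.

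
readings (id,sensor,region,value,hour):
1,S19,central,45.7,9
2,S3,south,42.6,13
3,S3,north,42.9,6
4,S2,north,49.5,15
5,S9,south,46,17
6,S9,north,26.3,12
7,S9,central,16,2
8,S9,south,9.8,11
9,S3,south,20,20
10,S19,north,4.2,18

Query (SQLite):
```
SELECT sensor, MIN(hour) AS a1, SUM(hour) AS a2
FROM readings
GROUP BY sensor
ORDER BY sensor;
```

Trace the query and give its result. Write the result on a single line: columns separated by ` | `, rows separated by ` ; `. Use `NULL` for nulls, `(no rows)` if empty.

Group readings by sensor.
Per group compute: MIN(hour), SUM(hour).
  S19: ids {1, 10} → MIN(hour)=9, SUM(hour)=27
  S2: ids {4} → MIN(hour)=15, SUM(hour)=15
  S3: ids {2, 3, 9} → MIN(hour)=6, SUM(hour)=39
  S9: ids {5, 6, 7, 8} → MIN(hour)=2, SUM(hour)=42

S19 | 9 | 27 ; S2 | 15 | 15 ; S3 | 6 | 39 ; S9 | 2 | 42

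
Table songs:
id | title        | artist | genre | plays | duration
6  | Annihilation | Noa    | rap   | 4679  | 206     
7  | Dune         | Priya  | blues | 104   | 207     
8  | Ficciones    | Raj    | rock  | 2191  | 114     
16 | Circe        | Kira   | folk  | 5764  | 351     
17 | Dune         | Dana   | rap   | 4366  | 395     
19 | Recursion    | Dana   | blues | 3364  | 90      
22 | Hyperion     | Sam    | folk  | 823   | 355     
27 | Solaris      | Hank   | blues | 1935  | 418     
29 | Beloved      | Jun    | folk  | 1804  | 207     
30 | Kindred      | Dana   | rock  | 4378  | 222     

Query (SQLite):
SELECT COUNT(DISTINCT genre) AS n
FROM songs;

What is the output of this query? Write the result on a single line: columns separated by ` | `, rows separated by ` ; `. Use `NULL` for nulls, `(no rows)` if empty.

Count distinct non-NULL genre values.

4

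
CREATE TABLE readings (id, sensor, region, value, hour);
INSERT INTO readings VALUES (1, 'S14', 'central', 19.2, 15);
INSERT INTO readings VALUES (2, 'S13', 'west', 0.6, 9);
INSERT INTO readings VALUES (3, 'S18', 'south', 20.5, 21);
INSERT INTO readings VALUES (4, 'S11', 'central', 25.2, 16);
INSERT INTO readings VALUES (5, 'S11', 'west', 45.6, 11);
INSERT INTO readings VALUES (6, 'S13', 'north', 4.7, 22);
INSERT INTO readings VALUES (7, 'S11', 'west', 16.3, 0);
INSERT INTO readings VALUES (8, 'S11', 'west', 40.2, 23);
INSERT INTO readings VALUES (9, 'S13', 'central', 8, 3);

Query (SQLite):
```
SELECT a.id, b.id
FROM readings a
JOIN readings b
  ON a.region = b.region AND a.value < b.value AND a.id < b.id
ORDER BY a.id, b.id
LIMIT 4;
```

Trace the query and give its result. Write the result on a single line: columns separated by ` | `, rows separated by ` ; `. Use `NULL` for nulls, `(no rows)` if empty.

1 | 4 ; 2 | 5 ; 2 | 7 ; 2 | 8

Pairs (a,b) with same region, a.value < b.value, a.id < b.id.
region groups: central:{1,4,9} north:{6} south:{3} west:{2,5,7,8}
Ordered by (a.id, b.id); first 4.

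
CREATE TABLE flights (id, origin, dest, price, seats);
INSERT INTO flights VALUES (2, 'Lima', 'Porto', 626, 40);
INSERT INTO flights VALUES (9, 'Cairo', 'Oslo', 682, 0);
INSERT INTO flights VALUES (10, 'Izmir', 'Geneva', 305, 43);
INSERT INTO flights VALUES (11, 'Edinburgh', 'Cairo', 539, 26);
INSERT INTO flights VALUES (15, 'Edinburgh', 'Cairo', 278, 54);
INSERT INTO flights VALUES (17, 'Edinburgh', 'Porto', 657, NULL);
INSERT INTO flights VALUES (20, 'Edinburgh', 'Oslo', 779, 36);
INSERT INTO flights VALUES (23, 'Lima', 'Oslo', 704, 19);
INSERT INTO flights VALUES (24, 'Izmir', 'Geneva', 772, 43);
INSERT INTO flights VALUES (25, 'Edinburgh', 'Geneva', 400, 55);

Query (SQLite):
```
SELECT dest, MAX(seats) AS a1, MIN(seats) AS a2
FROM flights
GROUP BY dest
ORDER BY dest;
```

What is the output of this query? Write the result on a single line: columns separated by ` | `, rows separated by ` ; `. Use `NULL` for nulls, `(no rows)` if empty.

Group flights by dest.
Per group compute: MAX(seats), MIN(seats).
  Cairo: ids {11, 15} → MAX(seats)=54, MIN(seats)=26
  Geneva: ids {10, 24, 25} → MAX(seats)=55, MIN(seats)=43
  Oslo: ids {9, 20, 23} → MAX(seats)=36, MIN(seats)=0
  Porto: ids {2, 17} → MAX(seats)=40, MIN(seats)=40

Cairo | 54 | 26 ; Geneva | 55 | 43 ; Oslo | 36 | 0 ; Porto | 40 | 40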